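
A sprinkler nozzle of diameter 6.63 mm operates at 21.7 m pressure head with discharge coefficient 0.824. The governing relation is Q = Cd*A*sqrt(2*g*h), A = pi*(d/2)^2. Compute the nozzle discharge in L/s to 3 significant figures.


A = pi*(6.63e-3/2)^2 = 3.4524e-05 m^2
Q = 0.824 * 3.4524e-05 * sqrt(2*9.81*21.7) * 1000 = 0.587 L/s
Therefore the nozzle discharge = 0.587 L/s.


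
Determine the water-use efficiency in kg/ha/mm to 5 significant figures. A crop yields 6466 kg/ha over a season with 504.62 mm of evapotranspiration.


Approach: apply the water-use efficiency ratio, WUE = yield/ET.
WUE = 6466 / 504.62 = 12.814 kg/ha/mm
Therefore the water-use efficiency = 12.814 kg/ha/mm.


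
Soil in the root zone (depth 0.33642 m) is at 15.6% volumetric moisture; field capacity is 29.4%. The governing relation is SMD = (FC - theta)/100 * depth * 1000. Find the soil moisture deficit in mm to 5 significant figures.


SMD = (29.4 - 15.6)/100 * 0.33642 * 1000 = 46.426 mm
Therefore the soil moisture deficit = 46.426 mm.


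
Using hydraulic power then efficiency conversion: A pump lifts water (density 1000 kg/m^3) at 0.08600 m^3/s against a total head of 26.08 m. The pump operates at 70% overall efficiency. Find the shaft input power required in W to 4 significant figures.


Approach: apply hydraulic power then efficiency conversion, P = rho*g*Q*H; P_in = P/eta.
Step 1 — hydraulic power (P = rho*g*Q*H):
  P = 1000 * 9.81 * 0.08600 * 26.08 = 22002.7 W
Step 2 — input power: P_in = P/eta = 22002.7 / 0.7 = 31430 W
Therefore the shaft input power required = 31430 W.


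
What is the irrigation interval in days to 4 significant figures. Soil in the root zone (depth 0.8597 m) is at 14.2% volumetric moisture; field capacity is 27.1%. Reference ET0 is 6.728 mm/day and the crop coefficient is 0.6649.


Approach: apply soil-water budget scheduling, SMD = (FC-theta)/100*depth*1000; ETc = ET0*Kc; interval = SMD/ETc.
Step 1 — soil moisture deficit:
  SMD = (27.1 - 14.2)/100 * 0.8597 * 1000 = 110.901 mm
Step 2 — daily crop ET (ETc = ET0*Kc):
  ETc = 6.728 * 0.6649 = 4.47345 mm/day
Step 3 — irrigation interval (SMD/ETc):
  interval = 110.901 / 4.47345 = 24.79 days
Therefore the irrigation interval = 24.79 days.


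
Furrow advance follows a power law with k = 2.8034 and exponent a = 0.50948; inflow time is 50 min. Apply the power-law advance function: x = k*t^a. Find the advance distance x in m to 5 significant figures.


x = 2.8034 * 50^0.50948 = 20.572 m
Therefore the advance distance x = 20.572 m.


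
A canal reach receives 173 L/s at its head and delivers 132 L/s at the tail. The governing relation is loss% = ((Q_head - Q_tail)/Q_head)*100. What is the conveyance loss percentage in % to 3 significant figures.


loss = ((173 - 132)/173)*100 = 23.7 %
Therefore the conveyance loss percentage = 23.7 %.


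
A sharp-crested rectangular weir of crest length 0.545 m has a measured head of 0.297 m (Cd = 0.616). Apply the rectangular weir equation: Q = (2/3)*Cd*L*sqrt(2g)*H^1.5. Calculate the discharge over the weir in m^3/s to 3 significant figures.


Q = (2/3)*0.616*0.545*sqrt(2*9.81)*0.297^1.5 = 0.160 m^3/s
Therefore the discharge over the weir = 0.160 m^3/s.


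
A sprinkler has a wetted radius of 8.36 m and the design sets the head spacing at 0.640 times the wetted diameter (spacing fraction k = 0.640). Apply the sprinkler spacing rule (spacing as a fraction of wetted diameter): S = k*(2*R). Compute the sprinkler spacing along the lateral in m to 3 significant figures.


S = 0.640 * (2 * 8.36) = 10.7 m
Therefore the sprinkler spacing along the lateral = 10.7 m.


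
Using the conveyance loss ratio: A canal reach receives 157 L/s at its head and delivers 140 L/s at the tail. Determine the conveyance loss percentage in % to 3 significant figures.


Approach: apply the conveyance loss ratio, loss% = ((Q_head - Q_tail)/Q_head)*100.
loss = ((157 - 140)/157)*100 = 10.8 %
Therefore the conveyance loss percentage = 10.8 %.


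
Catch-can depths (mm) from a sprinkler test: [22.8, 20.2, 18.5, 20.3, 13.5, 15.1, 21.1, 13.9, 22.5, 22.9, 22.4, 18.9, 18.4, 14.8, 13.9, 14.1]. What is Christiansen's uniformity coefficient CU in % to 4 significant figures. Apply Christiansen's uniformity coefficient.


Approach: apply Christiansen's uniformity coefficient, CU = (1 - mean_abs_deviation/mean)*100.
mean = 18.3313 mm
mean |d_i - mean| = 3.08594 mm
CU = (1 - 3.08594/18.3313)*100 = 83.17 %
Therefore Christiansen's uniformity coefficient CU = 83.17 %.


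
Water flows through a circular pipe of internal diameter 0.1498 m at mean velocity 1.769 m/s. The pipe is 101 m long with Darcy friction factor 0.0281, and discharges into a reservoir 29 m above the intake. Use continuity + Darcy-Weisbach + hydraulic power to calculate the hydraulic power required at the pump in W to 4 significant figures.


Approach: apply continuity + Darcy-Weisbach + hydraulic power, Q = A*v; hf = f*(L/D)*(v^2/(2g)); H = static + hf; P = rho*g*Q*H.
Step 1 — flow rate (continuity, Q = A*v):
  A = pi*(0.1498/2)^2 = 0.0176244 m^2
  Q = 0.0176244 * 1.769 = 0.0311775 m^3/s
Step 2 — friction head loss (Darcy-Weisbach):
  hf = 0.0281 * (101/0.1498) * (1.769^2 / (2*9.81))
  hf = 3.02185 m
Step 3 — total head: H = 29 + 3.02185 = 32.0218 m
Step 4 — hydraulic power (P = rho*g*Q*H):
  P = 1000 * 9.81 * 0.0311775 * 32.0218 = 9794 W
Therefore the hydraulic power required at the pump = 9794 W.


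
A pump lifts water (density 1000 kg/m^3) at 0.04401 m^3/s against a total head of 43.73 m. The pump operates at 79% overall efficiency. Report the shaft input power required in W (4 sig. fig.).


Approach: apply hydraulic power then efficiency conversion, P = rho*g*Q*H; P_in = P/eta.
Step 1 — hydraulic power (P = rho*g*Q*H):
  P = 1000 * 9.81 * 0.04401 * 43.73 = 18879.9 W
Step 2 — input power: P_in = P/eta = 18879.9 / 0.79 = 23900 W
Therefore the shaft input power required = 23900 W.


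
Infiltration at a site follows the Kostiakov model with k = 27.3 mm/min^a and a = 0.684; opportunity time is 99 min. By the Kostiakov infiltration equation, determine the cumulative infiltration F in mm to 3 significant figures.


Approach: apply the Kostiakov infiltration equation, F = k*t^a.
F = 27.3 * 99^0.684 = 633 mm
Therefore the cumulative infiltration F = 633 mm.


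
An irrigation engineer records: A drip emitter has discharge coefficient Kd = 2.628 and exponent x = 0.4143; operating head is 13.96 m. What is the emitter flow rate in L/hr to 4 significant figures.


Approach: apply the emitter characteristic equation, q = Kd * h^x.
q = 2.628 * 13.96^0.4143 = 7.833 L/hr
Therefore the emitter flow rate = 7.833 L/hr.


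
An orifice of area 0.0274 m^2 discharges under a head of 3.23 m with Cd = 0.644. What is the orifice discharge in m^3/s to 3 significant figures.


Approach: apply the orifice equation, Q = Cd*A*sqrt(2*g*h).
Q = 0.644 * 0.0274 * sqrt(2*9.81*3.23) = 0.140 m^3/s
Therefore the orifice discharge = 0.140 m^3/s.


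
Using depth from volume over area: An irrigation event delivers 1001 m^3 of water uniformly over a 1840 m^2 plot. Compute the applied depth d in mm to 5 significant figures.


Approach: apply depth from volume over area, d = (V/A)*1000.
d = (1001 / 1840) * 1000 = 544.02 mm
Therefore the applied depth d = 544.02 mm.


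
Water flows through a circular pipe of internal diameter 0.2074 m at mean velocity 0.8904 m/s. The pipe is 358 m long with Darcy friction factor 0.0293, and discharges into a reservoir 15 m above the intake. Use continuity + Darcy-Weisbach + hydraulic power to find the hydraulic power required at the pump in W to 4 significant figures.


Approach: apply continuity + Darcy-Weisbach + hydraulic power, Q = A*v; hf = f*(L/D)*(v^2/(2g)); H = static + hf; P = rho*g*Q*H.
Step 1 — flow rate (continuity, Q = A*v):
  A = pi*(0.2074/2)^2 = 0.0337837 m^2
  Q = 0.0337837 * 0.8904 = 0.0300810 m^3/s
Step 2 — friction head loss (Darcy-Weisbach):
  hf = 0.0293 * (358/0.2074) * (0.8904^2 / (2*9.81))
  hf = 2.04368 m
Step 3 — total head: H = 15 + 2.04368 = 17.0437 m
Step 4 — hydraulic power (P = rho*g*Q*H):
  P = 1000 * 9.81 * 0.0300810 * 17.0437 = 5030 W
Therefore the hydraulic power required at the pump = 5030 W.


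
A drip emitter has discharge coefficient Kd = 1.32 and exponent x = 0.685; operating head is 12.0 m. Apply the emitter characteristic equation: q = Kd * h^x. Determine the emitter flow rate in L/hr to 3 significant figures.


q = 1.32 * 12.0^0.685 = 7.24 L/hr
Therefore the emitter flow rate = 7.24 L/hr.


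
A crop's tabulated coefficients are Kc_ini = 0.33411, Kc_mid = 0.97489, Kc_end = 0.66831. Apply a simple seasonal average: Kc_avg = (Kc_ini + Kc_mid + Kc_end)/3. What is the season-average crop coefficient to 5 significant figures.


Kc_avg = (0.33411 + 0.97489 + 0.66831)/3 = 0.65910
Therefore the season-average crop coefficient = 0.65910.


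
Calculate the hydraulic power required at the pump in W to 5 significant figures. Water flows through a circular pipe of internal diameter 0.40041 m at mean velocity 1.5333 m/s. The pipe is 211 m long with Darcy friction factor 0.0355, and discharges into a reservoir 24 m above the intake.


Approach: apply continuity + Darcy-Weisbach + hydraulic power, Q = A*v; hf = f*(L/D)*(v^2/(2g)); H = static + hf; P = rho*g*Q*H.
Step 1 — flow rate (continuity, Q = A*v):
  A = pi*(0.40041/2)^2 = 0.1259214 m^2
  Q = 0.1259214 * 1.5333 = 0.1930754 m^3/s
Step 2 — friction head loss (Darcy-Weisbach):
  hf = 0.0355 * (211/0.40041) * (1.5333^2 / (2*9.81))
  hf = 2.241616 m
Step 3 — total head: H = 24 + 2.241616 = 26.24162 m
Step 4 — hydraulic power (P = rho*g*Q*H):
  P = 1000 * 9.81 * 0.1930754 * 26.24162 = 49703 W
Therefore the hydraulic power required at the pump = 49703 W.


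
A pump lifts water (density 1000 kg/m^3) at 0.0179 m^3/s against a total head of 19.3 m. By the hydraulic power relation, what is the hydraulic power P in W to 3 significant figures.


Approach: apply the hydraulic power relation, P = rho*g*Q*H.
P = 1000 * 9.81 * 0.0179 * 19.3 = 3390 W
Therefore the hydraulic power P = 3390 W.


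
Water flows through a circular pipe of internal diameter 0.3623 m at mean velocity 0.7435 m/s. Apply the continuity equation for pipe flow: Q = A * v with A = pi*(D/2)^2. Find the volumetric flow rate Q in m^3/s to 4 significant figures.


A = pi*(0.3623/2)^2 = 0.103092 m^2
Q = 0.103092 * 0.7435 = 0.07665 m^3/s
Therefore the volumetric flow rate Q = 0.07665 m^3/s.


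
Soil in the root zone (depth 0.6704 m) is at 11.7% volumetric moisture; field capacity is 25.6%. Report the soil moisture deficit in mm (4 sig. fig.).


Approach: apply the soil moisture deficit relation, SMD = (FC - theta)/100 * depth * 1000.
SMD = (25.6 - 11.7)/100 * 0.6704 * 1000 = 93.19 mm
Therefore the soil moisture deficit = 93.19 mm.


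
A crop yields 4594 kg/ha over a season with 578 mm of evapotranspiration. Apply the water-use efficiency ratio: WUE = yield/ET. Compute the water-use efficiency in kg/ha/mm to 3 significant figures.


WUE = 4594 / 578 = 7.95 kg/ha/mm
Therefore the water-use efficiency = 7.95 kg/ha/mm.


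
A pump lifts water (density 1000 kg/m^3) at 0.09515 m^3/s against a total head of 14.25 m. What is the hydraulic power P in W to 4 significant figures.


Approach: apply the hydraulic power relation, P = rho*g*Q*H.
P = 1000 * 9.81 * 0.09515 * 14.25 = 13300 W
Therefore the hydraulic power P = 13300 W.


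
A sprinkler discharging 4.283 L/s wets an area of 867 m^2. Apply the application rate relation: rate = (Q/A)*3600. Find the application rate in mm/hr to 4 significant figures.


rate = (4.283 / 867) * 3600 = 17.78 mm/hr
Therefore the application rate = 17.78 mm/hr.


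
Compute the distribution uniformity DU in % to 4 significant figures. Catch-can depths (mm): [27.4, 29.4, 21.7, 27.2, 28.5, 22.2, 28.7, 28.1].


Approach: apply the low-quarter distribution uniformity, DU = (mean of lowest quarter of readings / overall mean)*100.
sorted lowest 2 of 8: [21.7, 22.2] -> mean = 21.9500 mm
overall mean = 26.6500 mm
DU = (21.9500/26.6500)*100 = 82.36 %
Therefore the distribution uniformity DU = 82.36 %.


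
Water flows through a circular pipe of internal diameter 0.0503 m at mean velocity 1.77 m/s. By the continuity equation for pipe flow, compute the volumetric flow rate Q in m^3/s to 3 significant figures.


Approach: apply the continuity equation for pipe flow, Q = A * v with A = pi*(D/2)^2.
A = pi*(0.0503/2)^2 = 0.0019871 m^2
Q = 0.0019871 * 1.77 = 0.00352 m^3/s
Therefore the volumetric flow rate Q = 0.00352 m^3/s.


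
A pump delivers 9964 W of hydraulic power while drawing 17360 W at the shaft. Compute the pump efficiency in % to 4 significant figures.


Approach: apply the efficiency ratio, eta = (P_out/P_in)*100.
eta = (9964 / 17360) * 100 = 57.40 %
Therefore the pump efficiency = 57.40 %.


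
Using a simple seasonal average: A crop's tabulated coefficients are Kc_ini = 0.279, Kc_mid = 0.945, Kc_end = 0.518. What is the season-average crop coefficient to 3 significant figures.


Approach: apply a simple seasonal average, Kc_avg = (Kc_ini + Kc_mid + Kc_end)/3.
Kc_avg = (0.279 + 0.945 + 0.518)/3 = 0.581
Therefore the season-average crop coefficient = 0.581.


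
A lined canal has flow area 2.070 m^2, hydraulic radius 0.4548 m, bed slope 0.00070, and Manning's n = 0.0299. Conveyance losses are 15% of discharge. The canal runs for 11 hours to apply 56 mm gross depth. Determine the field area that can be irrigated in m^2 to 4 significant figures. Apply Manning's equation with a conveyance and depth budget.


Approach: apply Manning's equation with a conveyance and depth budget, Q = (1/n)*A*R^(2/3)*S^(1/2); Q_field = Q*(1-loss); Area = Q_field*t/(d/1000).
Step 1 — canal discharge (Manning's equation):
  Q = (1/0.0299) * 2.070 * 0.4548^(2/3) * 0.00070^(1/2) = 1.08325 m^3/s
Step 2 — delivered flow: Q_field = 1.08325*(1 - 15/100) = 0.920762 m^3/s
Step 3 — volume delivered: V = 0.920762 * 11*3600 = 36462.2 m^3
Step 4 — area served: A = V / (depth/1000) = 36462.2 / 0.056 = 651100 m^2
Therefore the field area that can be irrigated = 651100 m^2.


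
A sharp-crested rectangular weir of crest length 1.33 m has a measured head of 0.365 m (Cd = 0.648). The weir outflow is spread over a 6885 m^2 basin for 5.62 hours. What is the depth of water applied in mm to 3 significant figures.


Approach: apply the rectangular weir equation with a volume-to-depth conversion, Q = (2/3)*Cd*L*sqrt(2g)*H^1.5; d = Q*t/A * 1000.
Step 1 — weir discharge:
  Q = (2/3)*0.648*1.33*sqrt(2*9.81)*0.365^1.5 = 0.56121 m^3/s
Step 2 — volume: V = 0.56121 * 5.62*3600 = 11354 m^3
Step 3 — depth: d = V/A * 1000 = 11354/6885 * 1000 = 1650 mm
Therefore the depth of water applied = 1650 mm.


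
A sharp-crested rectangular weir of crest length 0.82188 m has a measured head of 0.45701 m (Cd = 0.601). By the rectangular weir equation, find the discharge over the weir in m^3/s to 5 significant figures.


Approach: apply the rectangular weir equation, Q = (2/3)*Cd*L*sqrt(2g)*H^1.5.
Q = (2/3)*0.601*0.82188*sqrt(2*9.81)*0.45701^1.5 = 0.45064 m^3/s
Therefore the discharge over the weir = 0.45064 m^3/s.


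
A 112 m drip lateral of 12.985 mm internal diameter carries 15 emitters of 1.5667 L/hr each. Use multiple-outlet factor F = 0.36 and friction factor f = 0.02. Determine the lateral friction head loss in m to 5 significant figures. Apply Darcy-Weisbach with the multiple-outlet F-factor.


Approach: apply Darcy-Weisbach with the multiple-outlet F-factor, Q = n*q/(3600*1000) m^3/s; v = Q/A; hf = F*f*(L/D)*(v^2/(2g)).
Q = 15*1.5667/(3600*1000) = 6.527917e-06 m^3/s
A = pi*(12.985e-3/2)^2 = 1.324262e-04 m^2, so v = Q/A = 0.04929477 m/s
hf = 0.36*0.02*(112/0.012985)*(0.04929477^2/(2*9.81)) = 0.0076915 m
Therefore the lateral friction head loss = 0.0076915 m.


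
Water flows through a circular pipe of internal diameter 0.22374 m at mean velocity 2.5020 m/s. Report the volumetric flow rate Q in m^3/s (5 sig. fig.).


Approach: apply the continuity equation for pipe flow, Q = A * v with A = pi*(D/2)^2.
A = pi*(0.22374/2)^2 = 0.03931671 m^2
Q = 0.03931671 * 2.5020 = 0.098370 m^3/s
Therefore the volumetric flow rate Q = 0.098370 m^3/s.


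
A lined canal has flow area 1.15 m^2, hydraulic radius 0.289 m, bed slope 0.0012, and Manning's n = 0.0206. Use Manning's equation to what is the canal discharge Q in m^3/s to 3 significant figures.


Approach: apply Manning's equation, Q = (1/n)*A*R^(2/3)*S^(1/2).
Q = (1/0.0206) * 1.15 * 0.289^(2/3) * 0.0012^(1/2) = 0.845 m^3/s
Therefore the canal discharge Q = 0.845 m^3/s.


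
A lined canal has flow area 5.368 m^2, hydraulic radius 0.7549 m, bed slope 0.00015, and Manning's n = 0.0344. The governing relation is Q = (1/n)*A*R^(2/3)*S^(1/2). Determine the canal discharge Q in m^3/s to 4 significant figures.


Q = (1/0.0344) * 5.368 * 0.7549^(2/3) * 0.00015^(1/2) = 1.585 m^3/s
Therefore the canal discharge Q = 1.585 m^3/s.


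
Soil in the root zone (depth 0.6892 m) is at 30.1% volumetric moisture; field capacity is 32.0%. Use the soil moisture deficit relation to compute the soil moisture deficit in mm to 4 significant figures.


Approach: apply the soil moisture deficit relation, SMD = (FC - theta)/100 * depth * 1000.
SMD = (32.0 - 30.1)/100 * 0.6892 * 1000 = 13.09 mm
Therefore the soil moisture deficit = 13.09 mm.


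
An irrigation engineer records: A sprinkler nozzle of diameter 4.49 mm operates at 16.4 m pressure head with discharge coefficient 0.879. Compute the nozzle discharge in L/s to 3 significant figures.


Approach: apply the orifice equation, Q = Cd*A*sqrt(2*g*h), A = pi*(d/2)^2.
A = pi*(4.49e-3/2)^2 = 1.5834e-05 m^2
Q = 0.879 * 1.5834e-05 * sqrt(2*9.81*16.4) * 1000 = 0.250 L/s
Therefore the nozzle discharge = 0.250 L/s.


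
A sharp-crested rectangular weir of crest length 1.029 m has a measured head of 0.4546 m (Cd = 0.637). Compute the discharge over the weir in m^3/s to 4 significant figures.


Approach: apply the rectangular weir equation, Q = (2/3)*Cd*L*sqrt(2g)*H^1.5.
Q = (2/3)*0.637*1.029*sqrt(2*9.81)*0.4546^1.5 = 0.5933 m^3/s
Therefore the discharge over the weir = 0.5933 m^3/s.


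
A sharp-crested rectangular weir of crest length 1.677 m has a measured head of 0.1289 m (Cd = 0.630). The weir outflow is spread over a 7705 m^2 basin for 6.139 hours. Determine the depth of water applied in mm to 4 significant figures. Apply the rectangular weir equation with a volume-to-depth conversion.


Approach: apply the rectangular weir equation with a volume-to-depth conversion, Q = (2/3)*Cd*L*sqrt(2g)*H^1.5; d = Q*t/A * 1000.
Step 1 — weir discharge:
  Q = (2/3)*0.630*1.677*sqrt(2*9.81)*0.1289^1.5 = 0.144381 m^3/s
Step 2 — volume: V = 0.144381 * 6.139*3600 = 3190.89 m^3
Step 3 — depth: d = V/A * 1000 = 3190.89/7705 * 1000 = 414.1 mm
Therefore the depth of water applied = 414.1 mm.


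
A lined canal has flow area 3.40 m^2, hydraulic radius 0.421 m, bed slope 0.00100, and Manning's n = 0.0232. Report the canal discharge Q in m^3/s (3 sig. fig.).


Approach: apply Manning's equation, Q = (1/n)*A*R^(2/3)*S^(1/2).
Q = (1/0.0232) * 3.40 * 0.421^(2/3) * 0.00100^(1/2) = 2.60 m^3/s
Therefore the canal discharge Q = 2.60 m^3/s.


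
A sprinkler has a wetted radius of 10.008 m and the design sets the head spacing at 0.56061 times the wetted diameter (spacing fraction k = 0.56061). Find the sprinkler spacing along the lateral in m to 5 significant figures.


Approach: apply the sprinkler spacing rule (spacing as a fraction of wetted diameter), S = k*(2*R).
S = 0.56061 * (2 * 10.008) = 11.221 m
Therefore the sprinkler spacing along the lateral = 11.221 m.


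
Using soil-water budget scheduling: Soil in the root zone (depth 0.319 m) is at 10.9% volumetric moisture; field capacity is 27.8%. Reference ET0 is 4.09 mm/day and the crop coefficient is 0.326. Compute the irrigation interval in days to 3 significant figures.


Approach: apply soil-water budget scheduling, SMD = (FC-theta)/100*depth*1000; ETc = ET0*Kc; interval = SMD/ETc.
Step 1 — soil moisture deficit:
  SMD = (27.8 - 10.9)/100 * 0.319 * 1000 = 53.911 mm
Step 2 — daily crop ET (ETc = ET0*Kc):
  ETc = 4.09 * 0.326 = 1.3333 mm/day
Step 3 — irrigation interval (SMD/ETc):
  interval = 53.911 / 1.3333 = 40.4 days
Therefore the irrigation interval = 40.4 days.


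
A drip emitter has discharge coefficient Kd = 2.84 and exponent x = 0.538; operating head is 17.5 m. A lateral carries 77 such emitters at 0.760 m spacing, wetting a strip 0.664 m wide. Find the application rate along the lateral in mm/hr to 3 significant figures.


Approach: apply the emitter equation with a lateral mass balance, q = Kd*h^x; Q = n*q; rate = Q/(n*spacing*width).
Step 1 — single emitter flow (q = Kd*h^x):
  q = 2.84 * 17.5^0.538 = 13.246 L/hr
Step 2 — total lateral flow: Q = 77 * 13.246 = 1019.9 L/hr
Step 3 — wetted area: A = 77 * 0.760 * 0.664 = 38.857 m^2
Step 4 — application rate: Q/A = 1019.9/38.857 = 26.2 mm/hr
Therefore the application rate along the lateral = 26.2 mm/hr.


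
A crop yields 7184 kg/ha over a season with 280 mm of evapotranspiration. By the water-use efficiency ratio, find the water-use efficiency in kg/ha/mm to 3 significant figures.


Approach: apply the water-use efficiency ratio, WUE = yield/ET.
WUE = 7184 / 280 = 25.7 kg/ha/mm
Therefore the water-use efficiency = 25.7 kg/ha/mm.


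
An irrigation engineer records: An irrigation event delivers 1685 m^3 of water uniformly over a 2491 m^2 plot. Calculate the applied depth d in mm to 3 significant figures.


Approach: apply depth from volume over area, d = (V/A)*1000.
d = (1685 / 2491) * 1000 = 676 mm
Therefore the applied depth d = 676 mm.


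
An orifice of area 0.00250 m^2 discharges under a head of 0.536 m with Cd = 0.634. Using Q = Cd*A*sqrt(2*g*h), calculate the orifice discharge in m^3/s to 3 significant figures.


Q = 0.634 * 0.00250 * sqrt(2*9.81*0.536) = 0.00514 m^3/s
Therefore the orifice discharge = 0.00514 m^3/s.


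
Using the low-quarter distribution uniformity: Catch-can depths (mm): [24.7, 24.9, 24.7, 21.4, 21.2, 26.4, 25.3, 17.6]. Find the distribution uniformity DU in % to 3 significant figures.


Approach: apply the low-quarter distribution uniformity, DU = (mean of lowest quarter of readings / overall mean)*100.
sorted lowest 2 of 8: [17.6, 21.2] -> mean = 19.400 mm
overall mean = 23.275 mm
DU = (19.400/23.275)*100 = 83.4 %
Therefore the distribution uniformity DU = 83.4 %.


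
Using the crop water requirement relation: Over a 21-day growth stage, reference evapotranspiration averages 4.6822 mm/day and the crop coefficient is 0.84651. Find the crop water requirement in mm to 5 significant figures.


Approach: apply the crop water requirement relation, CWR = ET0 * Kc * days.
CWR = 4.6822 * 0.84651 * 21 = 83.234 mm
Therefore the crop water requirement = 83.234 mm.


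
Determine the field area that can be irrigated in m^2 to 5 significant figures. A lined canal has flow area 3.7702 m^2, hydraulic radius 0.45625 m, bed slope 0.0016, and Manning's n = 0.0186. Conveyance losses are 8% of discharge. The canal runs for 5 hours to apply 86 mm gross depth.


Approach: apply Manning's equation with a conveyance and depth budget, Q = (1/n)*A*R^(2/3)*S^(1/2); Q_field = Q*(1-loss); Area = Q_field*t/(d/1000).
Step 1 — canal discharge (Manning's equation):
  Q = (1/0.0186) * 3.7702 * 0.45625^(2/3) * 0.0016^(1/2) = 4.805221 m^3/s
Step 2 — delivered flow: Q_field = 4.805221*(1 - 8/100) = 4.420803 m^3/s
Step 3 — volume delivered: V = 4.420803 * 5*3600 = 79574.46 m^3
Step 4 — area served: A = V / (depth/1000) = 79574.46 / 0.086 = 925280 m^2
Therefore the field area that can be irrigated = 925280 m^2.


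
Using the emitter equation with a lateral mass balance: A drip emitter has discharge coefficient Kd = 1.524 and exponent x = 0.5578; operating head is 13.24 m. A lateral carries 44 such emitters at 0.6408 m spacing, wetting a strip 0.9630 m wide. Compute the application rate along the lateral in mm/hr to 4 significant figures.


Approach: apply the emitter equation with a lateral mass balance, q = Kd*h^x; Q = n*q; rate = Q/(n*spacing*width).
Step 1 — single emitter flow (q = Kd*h^x):
  q = 1.524 * 13.24^0.5578 = 6.43834 L/hr
Step 2 — total lateral flow: Q = 44 * 6.43834 = 283.287 L/hr
Step 3 — wetted area: A = 44 * 0.6408 * 0.9630 = 27.1520 m^2
Step 4 — application rate: Q/A = 283.287/27.1520 = 10.43 mm/hr
Therefore the application rate along the lateral = 10.43 mm/hr.


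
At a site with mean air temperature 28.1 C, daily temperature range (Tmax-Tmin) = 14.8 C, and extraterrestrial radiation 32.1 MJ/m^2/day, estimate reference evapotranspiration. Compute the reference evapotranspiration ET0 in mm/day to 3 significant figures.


Approach: apply the Hargreaves-Samani method, ET0 = 0.0023*(Tmean+17.8)*sqrt(Tmax-Tmin)*0.408*Ra.
ET0 = 0.0023*(28.1+17.8)*sqrt(14.8)*0.408*32.1 = 5.32 mm/day
Therefore the reference evapotranspiration ET0 = 5.32 mm/day.


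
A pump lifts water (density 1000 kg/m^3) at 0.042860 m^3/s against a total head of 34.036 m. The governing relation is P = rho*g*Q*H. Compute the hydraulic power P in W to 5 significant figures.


P = 1000 * 9.81 * 0.042860 * 34.036 = 14311 W
Therefore the hydraulic power P = 14311 W.


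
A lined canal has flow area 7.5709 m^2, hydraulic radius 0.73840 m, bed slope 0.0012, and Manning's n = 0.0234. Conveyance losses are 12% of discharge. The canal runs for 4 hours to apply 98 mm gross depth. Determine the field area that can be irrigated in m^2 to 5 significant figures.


Approach: apply Manning's equation with a conveyance and depth budget, Q = (1/n)*A*R^(2/3)*S^(1/2); Q_field = Q*(1-loss); Area = Q_field*t/(d/1000).
Step 1 — canal discharge (Manning's equation):
  Q = (1/0.0234) * 7.5709 * 0.73840^(2/3) * 0.0012^(1/2) = 9.156231 m^3/s
Step 2 — delivered flow: Q_field = 9.156231*(1 - 12/100) = 8.057483 m^3/s
Step 3 — volume delivered: V = 8.057483 * 4*3600 = 116027.8 m^3
Step 4 — area served: A = V / (depth/1000) = 116027.8 / 0.098 = 1184000 m^2
Therefore the field area that can be irrigated = 1184000 m^2.


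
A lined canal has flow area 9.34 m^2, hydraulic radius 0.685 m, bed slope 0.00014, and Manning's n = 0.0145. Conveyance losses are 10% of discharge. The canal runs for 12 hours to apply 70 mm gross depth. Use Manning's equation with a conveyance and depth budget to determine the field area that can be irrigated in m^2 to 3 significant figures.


Approach: apply Manning's equation with a conveyance and depth budget, Q = (1/n)*A*R^(2/3)*S^(1/2); Q_field = Q*(1-loss); Area = Q_field*t/(d/1000).
Step 1 — canal discharge (Manning's equation):
  Q = (1/0.0145) * 9.34 * 0.685^(2/3) * 0.00014^(1/2) = 5.9225 m^3/s
Step 2 — delivered flow: Q_field = 5.9225*(1 - 10/100) = 5.3302 m^3/s
Step 3 — volume delivered: V = 5.3302 * 12*3600 = 230270 m^3
Step 4 — area served: A = V / (depth/1000) = 230270 / 0.07 = 3290000 m^2
Therefore the field area that can be irrigated = 3290000 m^2.


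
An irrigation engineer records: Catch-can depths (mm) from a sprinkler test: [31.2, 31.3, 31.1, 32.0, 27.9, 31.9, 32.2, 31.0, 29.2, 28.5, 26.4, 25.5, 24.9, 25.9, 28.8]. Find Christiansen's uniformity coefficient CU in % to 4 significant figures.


Approach: apply Christiansen's uniformity coefficient, CU = (1 - mean_abs_deviation/mean)*100.
mean = 29.1867 mm
mean |d_i - mean| = 2.18756 mm
CU = (1 - 2.18756/29.1867)*100 = 92.50 %
Therefore Christiansen's uniformity coefficient CU = 92.50 %.


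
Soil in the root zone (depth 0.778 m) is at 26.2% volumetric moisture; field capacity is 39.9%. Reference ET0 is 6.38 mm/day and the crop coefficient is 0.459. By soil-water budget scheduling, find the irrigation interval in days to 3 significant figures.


Approach: apply soil-water budget scheduling, SMD = (FC-theta)/100*depth*1000; ETc = ET0*Kc; interval = SMD/ETc.
Step 1 — soil moisture deficit:
  SMD = (39.9 - 26.2)/100 * 0.778 * 1000 = 106.59 mm
Step 2 — daily crop ET (ETc = ET0*Kc):
  ETc = 6.38 * 0.459 = 2.9284 mm/day
Step 3 — irrigation interval (SMD/ETc):
  interval = 106.59 / 2.9284 = 36.4 days
Therefore the irrigation interval = 36.4 days.


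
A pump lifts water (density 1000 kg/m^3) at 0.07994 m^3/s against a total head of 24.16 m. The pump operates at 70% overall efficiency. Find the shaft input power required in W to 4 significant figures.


Approach: apply hydraulic power then efficiency conversion, P = rho*g*Q*H; P_in = P/eta.
Step 1 — hydraulic power (P = rho*g*Q*H):
  P = 1000 * 9.81 * 0.07994 * 24.16 = 18946.5 W
Step 2 — input power: P_in = P/eta = 18946.5 / 0.7 = 27070 W
Therefore the shaft input power required = 27070 W.


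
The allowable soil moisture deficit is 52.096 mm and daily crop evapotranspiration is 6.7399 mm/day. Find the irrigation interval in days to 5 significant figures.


Approach: apply the irrigation interval relation, interval = SMD / ETc.
interval = 52.096 / 6.7399 = 7.7295 days
Therefore the irrigation interval = 7.7295 days.


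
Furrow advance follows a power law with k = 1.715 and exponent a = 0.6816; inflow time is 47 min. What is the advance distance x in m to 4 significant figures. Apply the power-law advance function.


Approach: apply the power-law advance function, x = k*t^a.
x = 1.715 * 47^0.6816 = 23.66 m
Therefore the advance distance x = 23.66 m.


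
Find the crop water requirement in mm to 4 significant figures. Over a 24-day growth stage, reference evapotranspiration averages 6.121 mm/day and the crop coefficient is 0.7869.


Approach: apply the crop water requirement relation, CWR = ET0 * Kc * days.
CWR = 6.121 * 0.7869 * 24 = 115.6 mm
Therefore the crop water requirement = 115.6 mm.


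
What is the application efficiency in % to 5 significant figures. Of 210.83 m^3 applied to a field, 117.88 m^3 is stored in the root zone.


Approach: apply the application efficiency ratio, Ea = (stored/applied)*100.
Ea = (117.88/210.83)*100 = 55.912 %
Therefore the application efficiency = 55.912 %.


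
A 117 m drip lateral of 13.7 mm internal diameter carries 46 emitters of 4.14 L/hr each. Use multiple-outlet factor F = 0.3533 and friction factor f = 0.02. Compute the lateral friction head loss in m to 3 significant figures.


Approach: apply Darcy-Weisbach with the multiple-outlet F-factor, Q = n*q/(3600*1000) m^3/s; v = Q/A; hf = F*f*(L/D)*(v^2/(2g)).
Q = 46*4.14/(3600*1000) = 5.2900e-05 m^3/s
A = pi*(13.7e-3/2)^2 = 1.4741e-04 m^2, so v = Q/A = 0.35886 m/s
hf = 0.3533*0.02*(117/0.0137)*(0.35886^2/(2*9.81)) = 0.396 m
Therefore the lateral friction head loss = 0.396 m.


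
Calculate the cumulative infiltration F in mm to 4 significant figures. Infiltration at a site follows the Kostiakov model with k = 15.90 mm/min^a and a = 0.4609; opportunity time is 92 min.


Approach: apply the Kostiakov infiltration equation, F = k*t^a.
F = 15.90 * 92^0.4609 = 127.8 mm
Therefore the cumulative infiltration F = 127.8 mm.


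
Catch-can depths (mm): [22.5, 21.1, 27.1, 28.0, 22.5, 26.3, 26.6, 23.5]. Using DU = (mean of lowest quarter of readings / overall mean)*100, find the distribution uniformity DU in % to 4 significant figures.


sorted lowest 2 of 8: [21.1, 22.5] -> mean = 21.8000 mm
overall mean = 24.7000 mm
DU = (21.8000/24.7000)*100 = 88.26 %
Therefore the distribution uniformity DU = 88.26 %.


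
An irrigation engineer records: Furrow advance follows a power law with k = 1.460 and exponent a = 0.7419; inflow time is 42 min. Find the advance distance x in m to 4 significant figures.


Approach: apply the power-law advance function, x = k*t^a.
x = 1.460 * 42^0.7419 = 23.37 m
Therefore the advance distance x = 23.37 m.


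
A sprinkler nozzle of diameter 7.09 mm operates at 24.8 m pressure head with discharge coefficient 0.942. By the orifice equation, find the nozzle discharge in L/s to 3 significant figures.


Approach: apply the orifice equation, Q = Cd*A*sqrt(2*g*h), A = pi*(d/2)^2.
A = pi*(7.09e-3/2)^2 = 3.9480e-05 m^2
Q = 0.942 * 3.9480e-05 * sqrt(2*9.81*24.8) * 1000 = 0.820 L/s
Therefore the nozzle discharge = 0.820 L/s.


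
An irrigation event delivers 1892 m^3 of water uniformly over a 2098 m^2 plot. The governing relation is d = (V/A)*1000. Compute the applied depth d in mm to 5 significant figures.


d = (1892 / 2098) * 1000 = 901.81 mm
Therefore the applied depth d = 901.81 mm.


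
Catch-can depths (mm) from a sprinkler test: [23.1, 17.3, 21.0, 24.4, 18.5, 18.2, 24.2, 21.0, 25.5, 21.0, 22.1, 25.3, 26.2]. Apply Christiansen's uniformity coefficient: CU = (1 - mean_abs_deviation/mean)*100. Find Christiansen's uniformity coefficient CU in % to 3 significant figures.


mean = 22.138 mm
mean |d_i - mean| = 2.4414 mm
CU = (1 - 2.4414/22.138)*100 = 89.0 %
Therefore Christiansen's uniformity coefficient CU = 89.0 %.


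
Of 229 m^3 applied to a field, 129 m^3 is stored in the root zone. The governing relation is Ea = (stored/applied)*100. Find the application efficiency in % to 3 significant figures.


Ea = (129/229)*100 = 56.3 %
Therefore the application efficiency = 56.3 %.


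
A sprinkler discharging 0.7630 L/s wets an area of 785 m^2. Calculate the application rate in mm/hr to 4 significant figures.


Approach: apply the application rate relation, rate = (Q/A)*3600.
rate = (0.7630 / 785) * 3600 = 3.499 mm/hr
Therefore the application rate = 3.499 mm/hr.


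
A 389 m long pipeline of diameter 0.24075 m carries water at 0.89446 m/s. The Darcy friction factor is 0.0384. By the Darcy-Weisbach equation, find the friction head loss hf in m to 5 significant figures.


Approach: apply the Darcy-Weisbach equation, hf = f*(L/D)*(v^2/(2g)).
hf = 0.0384 * (389/0.24075) * (0.89446^2 / (2*9.81))
hf = 2.5301 m
Therefore the friction head loss hf = 2.5301 m.


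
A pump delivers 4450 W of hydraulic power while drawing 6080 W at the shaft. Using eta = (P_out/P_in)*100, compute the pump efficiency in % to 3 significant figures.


eta = (4450 / 6080) * 100 = 73.2 %
Therefore the pump efficiency = 73.2 %.


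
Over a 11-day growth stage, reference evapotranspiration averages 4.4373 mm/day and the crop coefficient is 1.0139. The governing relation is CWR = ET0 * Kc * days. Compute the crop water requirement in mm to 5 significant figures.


CWR = 4.4373 * 1.0139 * 11 = 49.489 mm
Therefore the crop water requirement = 49.489 mm.


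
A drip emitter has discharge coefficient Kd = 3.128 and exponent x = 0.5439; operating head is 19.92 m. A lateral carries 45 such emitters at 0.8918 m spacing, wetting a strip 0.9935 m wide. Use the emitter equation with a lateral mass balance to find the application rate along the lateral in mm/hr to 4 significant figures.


Approach: apply the emitter equation with a lateral mass balance, q = Kd*h^x; Q = n*q; rate = Q/(n*spacing*width).
Step 1 — single emitter flow (q = Kd*h^x):
  q = 3.128 * 19.92^0.5439 = 15.9203 L/hr
Step 2 — total lateral flow: Q = 45 * 15.9203 = 716.412 L/hr
Step 3 — wetted area: A = 45 * 0.8918 * 0.9935 = 39.8701 m^2
Step 4 — application rate: Q/A = 716.412/39.8701 = 17.97 mm/hr
Therefore the application rate along the lateral = 17.97 mm/hr.


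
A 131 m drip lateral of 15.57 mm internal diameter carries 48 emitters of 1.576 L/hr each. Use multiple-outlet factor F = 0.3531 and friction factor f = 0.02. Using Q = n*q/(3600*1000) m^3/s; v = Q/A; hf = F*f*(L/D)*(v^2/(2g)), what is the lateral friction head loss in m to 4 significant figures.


Q = 48*1.576/(3600*1000) = 2.10133e-05 m^3/s
A = pi*(15.57e-3/2)^2 = 1.90400e-04 m^2, so v = Q/A = 0.110364 m/s
hf = 0.3531*0.02*(131/0.01557)*(0.110364^2/(2*9.81)) = 0.03689 m
Therefore the lateral friction head loss = 0.03689 m.


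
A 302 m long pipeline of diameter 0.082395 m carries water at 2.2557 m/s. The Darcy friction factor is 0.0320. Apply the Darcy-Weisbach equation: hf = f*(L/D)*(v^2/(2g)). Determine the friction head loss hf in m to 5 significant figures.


hf = 0.0320 * (302/0.082395) * (2.2557^2 / (2*9.81))
hf = 30.417 m
Therefore the friction head loss hf = 30.417 m.


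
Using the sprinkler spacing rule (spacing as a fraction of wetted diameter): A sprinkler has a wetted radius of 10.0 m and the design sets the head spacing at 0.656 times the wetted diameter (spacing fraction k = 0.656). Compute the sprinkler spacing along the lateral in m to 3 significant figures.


Approach: apply the sprinkler spacing rule (spacing as a fraction of wetted diameter), S = k*(2*R).
S = 0.656 * (2 * 10.0) = 13.1 m
Therefore the sprinkler spacing along the lateral = 13.1 m.


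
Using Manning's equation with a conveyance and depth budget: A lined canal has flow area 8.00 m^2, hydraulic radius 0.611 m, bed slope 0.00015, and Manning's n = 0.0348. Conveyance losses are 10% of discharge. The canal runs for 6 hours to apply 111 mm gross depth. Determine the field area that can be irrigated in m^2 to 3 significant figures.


Approach: apply Manning's equation with a conveyance and depth budget, Q = (1/n)*A*R^(2/3)*S^(1/2); Q_field = Q*(1-loss); Area = Q_field*t/(d/1000).
Step 1 — canal discharge (Manning's equation):
  Q = (1/0.0348) * 8.00 * 0.611^(2/3) * 0.00015^(1/2) = 2.0273 m^3/s
Step 2 — delivered flow: Q_field = 2.0273*(1 - 10/100) = 1.8246 m^3/s
Step 3 — volume delivered: V = 1.8246 * 6*3600 = 39411 m^3
Step 4 — area served: A = V / (depth/1000) = 39411 / 0.111 = 355000 m^2
Therefore the field area that can be irrigated = 355000 m^2.


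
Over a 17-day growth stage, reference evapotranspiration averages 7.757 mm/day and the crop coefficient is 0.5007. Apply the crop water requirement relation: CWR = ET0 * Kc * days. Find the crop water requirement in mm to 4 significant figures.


CWR = 7.757 * 0.5007 * 17 = 66.03 mm
Therefore the crop water requirement = 66.03 mm.


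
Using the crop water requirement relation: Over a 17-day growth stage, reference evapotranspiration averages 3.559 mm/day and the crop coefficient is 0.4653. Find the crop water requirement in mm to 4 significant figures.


Approach: apply the crop water requirement relation, CWR = ET0 * Kc * days.
CWR = 3.559 * 0.4653 * 17 = 28.15 mm
Therefore the crop water requirement = 28.15 mm.


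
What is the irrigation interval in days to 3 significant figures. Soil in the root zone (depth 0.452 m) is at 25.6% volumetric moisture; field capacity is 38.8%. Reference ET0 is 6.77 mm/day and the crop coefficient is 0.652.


Approach: apply soil-water budget scheduling, SMD = (FC-theta)/100*depth*1000; ETc = ET0*Kc; interval = SMD/ETc.
Step 1 — soil moisture deficit:
  SMD = (38.8 - 25.6)/100 * 0.452 * 1000 = 59.664 mm
Step 2 — daily crop ET (ETc = ET0*Kc):
  ETc = 6.77 * 0.652 = 4.4140 mm/day
Step 3 — irrigation interval (SMD/ETc):
  interval = 59.664 / 4.4140 = 13.5 days
Therefore the irrigation interval = 13.5 days.


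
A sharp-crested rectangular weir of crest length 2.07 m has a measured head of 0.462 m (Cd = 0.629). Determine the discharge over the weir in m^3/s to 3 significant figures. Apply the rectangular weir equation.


Approach: apply the rectangular weir equation, Q = (2/3)*Cd*L*sqrt(2g)*H^1.5.
Q = (2/3)*0.629*2.07*sqrt(2*9.81)*0.462^1.5 = 1.21 m^3/s
Therefore the discharge over the weir = 1.21 m^3/s.


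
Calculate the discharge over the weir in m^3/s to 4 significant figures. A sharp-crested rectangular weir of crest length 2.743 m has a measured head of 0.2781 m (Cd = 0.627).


Approach: apply the rectangular weir equation, Q = (2/3)*Cd*L*sqrt(2g)*H^1.5.
Q = (2/3)*0.627*2.743*sqrt(2*9.81)*0.2781^1.5 = 0.7448 m^3/s
Therefore the discharge over the weir = 0.7448 m^3/s.


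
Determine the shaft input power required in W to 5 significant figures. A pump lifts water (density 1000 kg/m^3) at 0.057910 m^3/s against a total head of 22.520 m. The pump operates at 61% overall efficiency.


Approach: apply hydraulic power then efficiency conversion, P = rho*g*Q*H; P_in = P/eta.
Step 1 — hydraulic power (P = rho*g*Q*H):
  P = 1000 * 9.81 * 0.057910 * 22.520 = 12793.55 W
Step 2 — input power: P_in = P/eta = 12793.55 / 0.61 = 20973 W
Therefore the shaft input power required = 20973 W.
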